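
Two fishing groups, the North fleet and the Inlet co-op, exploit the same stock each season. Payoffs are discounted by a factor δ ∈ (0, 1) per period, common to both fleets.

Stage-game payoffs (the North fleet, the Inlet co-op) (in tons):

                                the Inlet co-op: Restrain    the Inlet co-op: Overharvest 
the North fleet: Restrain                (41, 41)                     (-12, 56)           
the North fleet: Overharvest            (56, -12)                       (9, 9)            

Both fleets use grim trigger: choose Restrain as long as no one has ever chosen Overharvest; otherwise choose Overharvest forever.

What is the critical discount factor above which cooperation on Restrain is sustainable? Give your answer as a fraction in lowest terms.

One-period gain from deviating is 56 − 41 = 15. The loss is 41 − 9 = 32 in every subsequent period, with present value 32·δ/(1−δ).
Deviation is unprofitable when 32·δ/(1−δ) ≥ 15, i.e. δ/(1−δ) ≥ 15/32.
Equivalently δ ≥ 15/(15+32) = 15/47.

15/47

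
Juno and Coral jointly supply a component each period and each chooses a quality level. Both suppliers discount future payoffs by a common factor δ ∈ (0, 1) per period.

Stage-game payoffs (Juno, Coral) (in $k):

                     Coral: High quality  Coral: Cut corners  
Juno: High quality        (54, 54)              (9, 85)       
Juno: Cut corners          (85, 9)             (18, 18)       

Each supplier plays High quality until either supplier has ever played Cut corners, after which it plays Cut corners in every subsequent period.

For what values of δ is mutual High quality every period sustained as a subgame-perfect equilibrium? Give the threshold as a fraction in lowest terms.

One-period gain from deviating is 85 − 54 = 31. The loss is 54 − 18 = 36 in every subsequent period, with present value 36·δ/(1−δ).
Deviation is unprofitable when 36·δ/(1−δ) ≥ 31, i.e. δ/(1−δ) ≥ 31/36.
Equivalently δ ≥ 31/(31+36) = 31/67.

31/67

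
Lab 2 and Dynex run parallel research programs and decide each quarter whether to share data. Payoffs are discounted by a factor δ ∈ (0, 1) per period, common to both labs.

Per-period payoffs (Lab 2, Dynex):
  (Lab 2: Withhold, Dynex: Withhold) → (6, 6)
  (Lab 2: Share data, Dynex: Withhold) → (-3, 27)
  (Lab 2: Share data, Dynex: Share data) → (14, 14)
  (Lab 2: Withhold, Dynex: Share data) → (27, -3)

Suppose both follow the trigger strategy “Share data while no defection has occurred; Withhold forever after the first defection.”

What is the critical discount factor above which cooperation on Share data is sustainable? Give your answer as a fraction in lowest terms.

13/21

One-period gain from deviating is 27 − 14 = 13. The loss is 14 − 6 = 8 in every subsequent period, with present value 8·δ/(1−δ).
Deviation is unprofitable when 8·δ/(1−δ) ≥ 13, i.e. δ/(1−δ) ≥ 13/8.
Equivalently δ ≥ 13/(13+8) = 13/21.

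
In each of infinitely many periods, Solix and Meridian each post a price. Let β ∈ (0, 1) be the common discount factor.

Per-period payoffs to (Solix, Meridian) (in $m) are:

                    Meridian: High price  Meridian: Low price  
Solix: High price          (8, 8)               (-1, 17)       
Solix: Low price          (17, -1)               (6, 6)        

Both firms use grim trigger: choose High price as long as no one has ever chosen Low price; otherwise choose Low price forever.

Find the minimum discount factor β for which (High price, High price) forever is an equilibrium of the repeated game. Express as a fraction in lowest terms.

9/11

One-period gain from deviating is 17 − 8 = 9. The loss is 8 − 6 = 2 in every subsequent period, with present value 2·β/(1−β).
Deviation is unprofitable when 2·β/(1−β) ≥ 9, i.e. β/(1−β) ≥ 9/2.
Equivalently β ≥ 9/(9+2) = 9/11.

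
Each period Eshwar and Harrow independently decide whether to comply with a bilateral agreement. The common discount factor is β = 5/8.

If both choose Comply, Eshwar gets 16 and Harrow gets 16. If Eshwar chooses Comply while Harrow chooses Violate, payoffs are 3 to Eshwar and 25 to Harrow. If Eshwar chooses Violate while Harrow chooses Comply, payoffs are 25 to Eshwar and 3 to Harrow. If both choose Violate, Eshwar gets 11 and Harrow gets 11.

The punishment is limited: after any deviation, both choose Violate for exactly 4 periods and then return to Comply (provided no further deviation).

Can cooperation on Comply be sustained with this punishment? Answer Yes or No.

No

Comparing payoff streams over the 5 periods until play realigns: cooperate → 16(1+β+…+β^4); deviate → 25 + 11(β+…+β^4).
Cooperation is sustained iff (16−11)(β+…+β^4) ≥ 25−16.
β+…+β^4 = 5/8·(1−(5/8)^4)/(1−5/8) = 1.4124, and (25−16)/(16−11) = 1.8000.
1.4124 < 1.8000, so cooperation is not sustainable.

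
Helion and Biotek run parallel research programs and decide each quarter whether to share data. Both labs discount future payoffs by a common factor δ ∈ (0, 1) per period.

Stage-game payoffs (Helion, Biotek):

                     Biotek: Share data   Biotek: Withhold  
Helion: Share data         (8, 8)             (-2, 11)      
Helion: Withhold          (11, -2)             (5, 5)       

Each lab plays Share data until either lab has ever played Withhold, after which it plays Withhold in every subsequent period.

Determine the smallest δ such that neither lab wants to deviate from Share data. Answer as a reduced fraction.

1/2

Cooperation forever yields 8 each period: 8/(1−δ).
Deviating yields 11 once, then 5 forever: 11 + 5δ/(1−δ).
No profitable deviation requires 8/(1−δ) ≥ 11 + 5δ/(1−δ).
Multiplying by (1−δ): 8 ≥ 11(1−δ) + 5δ = 11 − 6δ.
So 6δ ≥ 3, i.e. δ ≥ 3/6 = 1/2.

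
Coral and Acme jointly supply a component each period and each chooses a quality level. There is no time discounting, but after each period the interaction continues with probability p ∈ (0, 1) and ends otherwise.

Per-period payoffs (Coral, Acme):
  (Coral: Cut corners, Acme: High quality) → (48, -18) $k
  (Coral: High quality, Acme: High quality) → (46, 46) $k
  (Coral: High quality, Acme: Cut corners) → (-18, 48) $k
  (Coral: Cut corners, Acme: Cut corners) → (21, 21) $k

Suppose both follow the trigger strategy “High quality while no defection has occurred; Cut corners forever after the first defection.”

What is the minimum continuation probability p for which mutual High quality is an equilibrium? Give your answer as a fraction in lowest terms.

Expected cooperation value is 46 + p·46 + p²·46 + … = 46/(1−p); deviation gives 48 + p·21/(1−p).
46 ≥ 48(1−p) + 21p ⇒ 27p ≥ 2 ⇒ p ≥ 2/27.

2/27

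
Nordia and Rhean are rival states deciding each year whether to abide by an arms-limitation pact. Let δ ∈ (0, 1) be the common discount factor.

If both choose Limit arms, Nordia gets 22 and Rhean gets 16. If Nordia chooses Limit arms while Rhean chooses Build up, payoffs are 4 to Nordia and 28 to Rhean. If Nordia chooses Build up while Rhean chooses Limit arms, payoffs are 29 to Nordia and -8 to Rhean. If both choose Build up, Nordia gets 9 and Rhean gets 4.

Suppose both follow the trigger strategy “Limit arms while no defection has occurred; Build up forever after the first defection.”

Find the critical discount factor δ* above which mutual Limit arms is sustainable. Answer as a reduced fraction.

1/2

Nordia's threshold: (29−22)/(29−9) = 7/20.
Rhean's threshold: (28−16)/(28−4) = 1/2.
7/20 < 1/2, so Rhean binds and δ* = 1/2.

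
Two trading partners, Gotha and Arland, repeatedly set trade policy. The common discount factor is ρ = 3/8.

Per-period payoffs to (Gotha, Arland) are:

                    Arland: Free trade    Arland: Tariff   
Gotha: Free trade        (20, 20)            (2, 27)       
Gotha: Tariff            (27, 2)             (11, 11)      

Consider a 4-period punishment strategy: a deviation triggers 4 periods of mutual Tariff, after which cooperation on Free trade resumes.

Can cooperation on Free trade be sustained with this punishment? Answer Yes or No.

A one-shot deviation gives 27 now, then 11 for 4 periods, then back to 20.
Gain from deviating: (27−20) today; loss: (20−11) in each of the next 4 periods.
No-deviation condition: (20−11)(ρ+…+ρ^4) ≥ 27−20, i.e. ρ+…+ρ^4 ≥ 7/9.
At ρ = 3/8: ρ+…+ρ^4 = 0.5881 < 0.7778.
So cooperation is not sustainable.

No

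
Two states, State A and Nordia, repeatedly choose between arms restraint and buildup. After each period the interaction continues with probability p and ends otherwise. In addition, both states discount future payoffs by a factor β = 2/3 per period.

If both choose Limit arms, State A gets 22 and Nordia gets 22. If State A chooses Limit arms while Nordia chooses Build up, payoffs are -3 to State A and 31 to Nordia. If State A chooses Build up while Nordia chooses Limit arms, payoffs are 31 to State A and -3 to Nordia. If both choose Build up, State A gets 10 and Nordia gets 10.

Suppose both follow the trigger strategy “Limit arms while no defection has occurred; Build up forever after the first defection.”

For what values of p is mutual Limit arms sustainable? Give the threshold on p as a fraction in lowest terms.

With continuation probability p and discount β, the effective per-period discount factor is βp.
Grim-trigger IC: βp ≥ (31−22)/(31−10) = 3/7.
So p ≥ (3/7)/(2/3) = 9/14.

9/14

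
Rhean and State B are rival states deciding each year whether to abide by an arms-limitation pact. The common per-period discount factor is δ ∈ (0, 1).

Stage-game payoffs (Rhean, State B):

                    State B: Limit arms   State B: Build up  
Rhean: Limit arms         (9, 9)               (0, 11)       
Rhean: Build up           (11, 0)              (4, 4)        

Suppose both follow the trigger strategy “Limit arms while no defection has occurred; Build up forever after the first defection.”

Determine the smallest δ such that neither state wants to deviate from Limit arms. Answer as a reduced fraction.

2/7

Cooperation forever yields 9 each period: 9/(1−δ).
Deviating yields 11 once, then 4 forever: 11 + 4δ/(1−δ).
No profitable deviation requires 9/(1−δ) ≥ 11 + 4δ/(1−δ).
Multiplying by (1−δ): 9 ≥ 11(1−δ) + 4δ = 11 − 7δ.
So 7δ ≥ 2, i.e. δ ≥ 2/7.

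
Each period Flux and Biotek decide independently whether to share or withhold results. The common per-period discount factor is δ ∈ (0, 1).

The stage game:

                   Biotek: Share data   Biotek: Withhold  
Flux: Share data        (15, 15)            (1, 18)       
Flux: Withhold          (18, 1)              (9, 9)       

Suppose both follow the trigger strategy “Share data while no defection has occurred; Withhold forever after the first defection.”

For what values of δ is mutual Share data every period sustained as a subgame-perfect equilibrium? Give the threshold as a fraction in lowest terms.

Cooperation forever yields 15 each period: 15/(1−δ).
Deviating yields 18 once, then 9 forever: 18 + 9δ/(1−δ).
No profitable deviation requires 15/(1−δ) ≥ 18 + 9δ/(1−δ).
Multiplying by (1−δ): 15 ≥ 18(1−δ) + 9δ = 18 − 9δ.
So 9δ ≥ 3, i.e. δ ≥ 3/9 = 1/3.

1/3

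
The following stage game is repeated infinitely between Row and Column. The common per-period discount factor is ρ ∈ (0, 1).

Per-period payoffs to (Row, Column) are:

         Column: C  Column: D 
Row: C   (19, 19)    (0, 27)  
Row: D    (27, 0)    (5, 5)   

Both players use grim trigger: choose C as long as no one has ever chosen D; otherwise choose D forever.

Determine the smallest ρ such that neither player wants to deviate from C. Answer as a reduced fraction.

4/11

Under grim trigger the critical discount factor is (T−C)/(T−P) with T = 27, C = 19, P = 5.
ρ* = (27−19)/(27−5) = 8/22 = 4/11.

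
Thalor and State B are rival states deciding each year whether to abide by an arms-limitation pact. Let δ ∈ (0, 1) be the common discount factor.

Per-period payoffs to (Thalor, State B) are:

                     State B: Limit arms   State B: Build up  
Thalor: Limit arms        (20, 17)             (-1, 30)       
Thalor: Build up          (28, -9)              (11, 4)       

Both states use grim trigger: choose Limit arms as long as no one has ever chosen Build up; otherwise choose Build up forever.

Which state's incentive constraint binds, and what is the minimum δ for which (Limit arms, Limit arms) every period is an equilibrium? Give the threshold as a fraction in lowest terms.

Thalor's threshold: (28−20)/(28−11) = 8/17.
State B's threshold: (30−17)/(30−4) = 1/2.
8/17 < 1/2, so State B binds and δ* = 1/2.

State B; δ ≥ 1/2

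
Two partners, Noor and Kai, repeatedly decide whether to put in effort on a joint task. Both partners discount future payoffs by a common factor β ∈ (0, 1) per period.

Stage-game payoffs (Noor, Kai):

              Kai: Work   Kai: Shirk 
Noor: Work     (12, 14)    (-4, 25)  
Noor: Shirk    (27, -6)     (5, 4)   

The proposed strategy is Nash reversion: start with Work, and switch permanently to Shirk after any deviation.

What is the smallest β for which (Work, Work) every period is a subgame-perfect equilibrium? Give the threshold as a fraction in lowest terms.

15/22

For Noor: deviation gain 27−12 = 15, per-period punishment loss 12−5 = 7. IC gives β ≥ 15/22.
For Kai: gain 11, loss 10 per period, so β ≥ 11/21.
The tighter constraint is Noor's, so cooperation needs β ≥ 15/22.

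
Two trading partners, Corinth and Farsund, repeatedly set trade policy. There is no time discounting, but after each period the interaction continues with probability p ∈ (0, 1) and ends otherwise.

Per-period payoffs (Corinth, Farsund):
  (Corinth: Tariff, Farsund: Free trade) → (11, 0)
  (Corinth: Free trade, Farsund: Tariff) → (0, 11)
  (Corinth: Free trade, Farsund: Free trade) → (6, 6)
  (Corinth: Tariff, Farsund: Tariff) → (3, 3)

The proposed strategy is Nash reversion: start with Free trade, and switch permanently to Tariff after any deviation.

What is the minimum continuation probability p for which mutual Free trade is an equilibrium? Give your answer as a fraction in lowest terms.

5/8

Expected cooperation value is 6 + p·6 + p²·6 + … = 6/(1−p); deviation gives 11 + p·3/(1−p).
6 ≥ 11(1−p) + 3p ⇒ 8p ≥ 5 ⇒ p ≥ 5/8.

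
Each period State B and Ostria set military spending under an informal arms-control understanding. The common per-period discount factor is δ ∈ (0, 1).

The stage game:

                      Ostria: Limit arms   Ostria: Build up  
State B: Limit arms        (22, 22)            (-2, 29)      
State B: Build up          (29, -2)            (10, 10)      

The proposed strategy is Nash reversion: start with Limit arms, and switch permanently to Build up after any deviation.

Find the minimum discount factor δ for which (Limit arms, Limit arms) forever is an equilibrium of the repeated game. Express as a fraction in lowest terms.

7/19

One-period gain from deviating is 29 − 22 = 7. The loss is 22 − 10 = 12 in every subsequent period, with present value 12·δ/(1−δ).
Deviation is unprofitable when 12·δ/(1−δ) ≥ 7, i.e. δ/(1−δ) ≥ 7/12.
Equivalently δ ≥ 7/(7+12) = 7/19.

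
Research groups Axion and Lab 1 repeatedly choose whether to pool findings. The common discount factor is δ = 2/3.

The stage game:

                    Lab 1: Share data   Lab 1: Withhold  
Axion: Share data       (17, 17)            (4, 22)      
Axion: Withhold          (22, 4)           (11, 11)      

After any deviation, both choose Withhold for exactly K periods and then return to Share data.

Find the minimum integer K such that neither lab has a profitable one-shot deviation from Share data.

2

No profitable deviation requires (17−11)(δ+…+δ^K) ≥ 22−17, i.e. δ+…+δ^K ≥ 5/6 ≈ 0.8333.
With δ = 2/3, the partial sums are K=1: 0.6667, K=2: 1.1111.
K = 2 is the first length at which the sum reaches 0.8333.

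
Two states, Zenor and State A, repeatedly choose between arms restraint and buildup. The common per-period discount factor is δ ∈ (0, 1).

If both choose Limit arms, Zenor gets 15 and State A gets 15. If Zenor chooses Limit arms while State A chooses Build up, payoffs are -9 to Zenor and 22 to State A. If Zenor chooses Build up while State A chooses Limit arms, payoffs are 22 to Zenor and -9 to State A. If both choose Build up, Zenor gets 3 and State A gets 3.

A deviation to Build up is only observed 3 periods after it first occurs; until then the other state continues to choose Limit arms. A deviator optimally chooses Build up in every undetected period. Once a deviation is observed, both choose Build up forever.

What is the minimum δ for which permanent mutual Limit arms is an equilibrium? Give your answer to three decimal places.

Deviating for the 3 undetected periods gains 22−15 = 7 per period over cooperation, then loses 15−3 = 12 per period forever once punishment starts.
Gain: 7(1 + δ + … + δ^2); loss: 12·δ^3/(1−δ).
No profitable deviation ⇔ 7(1−δ^3) ≤ 12·δ^3, i.e. δ^3 ≥ 7/(7+12) = 7/19.
Hence δ ≥ (7/19)^(1/3) ≈ 0.717.

0.717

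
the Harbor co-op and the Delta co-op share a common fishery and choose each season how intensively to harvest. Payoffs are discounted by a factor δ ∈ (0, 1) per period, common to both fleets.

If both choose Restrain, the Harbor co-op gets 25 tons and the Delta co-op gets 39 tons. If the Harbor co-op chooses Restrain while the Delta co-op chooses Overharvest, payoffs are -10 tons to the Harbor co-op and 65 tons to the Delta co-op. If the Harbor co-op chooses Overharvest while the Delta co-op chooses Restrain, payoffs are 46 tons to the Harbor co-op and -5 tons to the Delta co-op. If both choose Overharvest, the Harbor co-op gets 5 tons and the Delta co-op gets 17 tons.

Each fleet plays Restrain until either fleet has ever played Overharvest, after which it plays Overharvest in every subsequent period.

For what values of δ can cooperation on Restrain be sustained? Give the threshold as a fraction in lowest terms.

For the Harbor co-op: deviation gain 46−25 = 21, per-period punishment loss 25−5 = 20. IC gives δ ≥ 21/41.
For the Delta co-op: gain 26, loss 22 per period, so δ ≥ 26/48 = 13/24.
The tighter constraint is the Delta co-op's, so cooperation needs δ ≥ 13/24.

13/24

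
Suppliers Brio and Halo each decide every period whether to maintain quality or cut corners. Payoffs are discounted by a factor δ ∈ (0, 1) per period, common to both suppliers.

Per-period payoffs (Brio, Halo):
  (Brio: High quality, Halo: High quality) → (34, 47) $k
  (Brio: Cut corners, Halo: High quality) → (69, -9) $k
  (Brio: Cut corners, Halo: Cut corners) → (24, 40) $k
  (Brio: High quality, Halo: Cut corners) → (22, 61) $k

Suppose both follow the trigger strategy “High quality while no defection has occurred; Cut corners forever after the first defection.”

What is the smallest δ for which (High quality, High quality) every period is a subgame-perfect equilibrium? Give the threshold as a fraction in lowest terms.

Brio's threshold: (69−34)/(69−24) = 7/9.
Halo's threshold: (61−47)/(61−40) = 2/3.
7/9 > 2/3, so Brio binds and δ* = 7/9.

7/9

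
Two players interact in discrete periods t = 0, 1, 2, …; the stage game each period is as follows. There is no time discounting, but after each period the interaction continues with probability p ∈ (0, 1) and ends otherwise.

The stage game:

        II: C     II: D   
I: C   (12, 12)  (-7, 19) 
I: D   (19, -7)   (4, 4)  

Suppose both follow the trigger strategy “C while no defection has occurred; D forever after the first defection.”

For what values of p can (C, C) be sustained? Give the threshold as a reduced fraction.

7/15

With no time discounting, the continuation probability p plays the role of the discount factor.
Grim-trigger IC: 12/(1−p) ≥ 19 + 4p/(1−p) ⇒ p ≥ (19−12)/(19−4) = 7/15.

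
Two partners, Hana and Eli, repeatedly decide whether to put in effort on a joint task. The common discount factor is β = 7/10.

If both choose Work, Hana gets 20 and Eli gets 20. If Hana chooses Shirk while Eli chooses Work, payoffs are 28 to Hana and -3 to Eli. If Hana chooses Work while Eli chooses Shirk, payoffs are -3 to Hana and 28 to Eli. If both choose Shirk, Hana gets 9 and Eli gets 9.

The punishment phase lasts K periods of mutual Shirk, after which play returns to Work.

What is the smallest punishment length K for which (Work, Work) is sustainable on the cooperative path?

2

No profitable deviation requires (20−9)(β+…+β^K) ≥ 28−20, i.e. β+…+β^K ≥ 8/11 ≈ 0.7273.
With β = 7/10, the partial sums are K=1: 0.7000, K=2: 1.1900.
K = 2 is the first length at which the sum reaches 0.7273.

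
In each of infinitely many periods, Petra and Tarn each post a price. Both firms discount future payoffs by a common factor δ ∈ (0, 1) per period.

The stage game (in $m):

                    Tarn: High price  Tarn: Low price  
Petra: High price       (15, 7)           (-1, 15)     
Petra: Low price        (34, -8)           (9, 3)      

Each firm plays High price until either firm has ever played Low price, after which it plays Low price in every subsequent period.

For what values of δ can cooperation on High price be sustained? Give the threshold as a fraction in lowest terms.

Petra's threshold: (34−15)/(34−9) = 19/25.
Tarn's threshold: (15−7)/(15−3) = 2/3.
19/25 > 2/3, so Petra binds and δ* = 19/25.

19/25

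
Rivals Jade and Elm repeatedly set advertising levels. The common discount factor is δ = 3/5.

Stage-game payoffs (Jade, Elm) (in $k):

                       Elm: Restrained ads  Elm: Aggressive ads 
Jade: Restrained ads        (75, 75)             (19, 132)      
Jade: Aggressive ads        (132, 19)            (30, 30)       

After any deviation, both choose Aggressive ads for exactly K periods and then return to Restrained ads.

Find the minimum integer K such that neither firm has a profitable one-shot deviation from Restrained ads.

IC: δ(1−δ^K)/(1−δ) ≥ (132−75)/(75−30) = 19/15.
With δ = 3/5: need 1 − δ^K ≥ 19/15·(1−3/5)/(3/5), i.e. δ^K ≤ 0.1556.
Since (3/5)^3 = 0.2160 and (3/5)^4 = 0.1296, the smallest such K is 4.

4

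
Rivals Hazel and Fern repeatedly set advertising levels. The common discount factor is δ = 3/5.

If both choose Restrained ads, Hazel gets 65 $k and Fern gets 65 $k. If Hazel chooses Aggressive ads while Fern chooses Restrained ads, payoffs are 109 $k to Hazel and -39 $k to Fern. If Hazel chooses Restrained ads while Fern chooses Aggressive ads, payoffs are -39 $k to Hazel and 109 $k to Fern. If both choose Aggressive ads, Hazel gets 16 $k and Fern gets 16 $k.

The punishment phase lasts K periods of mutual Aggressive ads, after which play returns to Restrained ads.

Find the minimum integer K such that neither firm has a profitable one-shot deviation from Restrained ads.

2

Need Σ_{k=1}^{K} δ^k ≥ (109−65)/(65−16) = 0.8980 at δ = 3/5.
At K = 1 the sum is 0.6000 < 0.8980; at K = 2 it is 0.9600 ≥ 0.8980.
So the minimum punishment length is K = 2.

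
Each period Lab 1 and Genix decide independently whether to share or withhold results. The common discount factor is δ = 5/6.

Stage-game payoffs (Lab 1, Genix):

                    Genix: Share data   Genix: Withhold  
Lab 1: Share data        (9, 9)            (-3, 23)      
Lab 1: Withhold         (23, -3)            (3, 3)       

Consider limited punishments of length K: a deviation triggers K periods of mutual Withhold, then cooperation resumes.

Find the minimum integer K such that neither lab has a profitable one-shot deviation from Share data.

No profitable deviation requires (9−3)(δ+…+δ^K) ≥ 23−9, i.e. δ+…+δ^K ≥ 7/3 ≈ 2.3333.
With δ = 5/6, the partial sums are K=1: 0.8333, K=2: 1.5278, K=3: 2.1065, K=4: 2.5887.
K = 4 is the first length at which the sum reaches 2.3333.

4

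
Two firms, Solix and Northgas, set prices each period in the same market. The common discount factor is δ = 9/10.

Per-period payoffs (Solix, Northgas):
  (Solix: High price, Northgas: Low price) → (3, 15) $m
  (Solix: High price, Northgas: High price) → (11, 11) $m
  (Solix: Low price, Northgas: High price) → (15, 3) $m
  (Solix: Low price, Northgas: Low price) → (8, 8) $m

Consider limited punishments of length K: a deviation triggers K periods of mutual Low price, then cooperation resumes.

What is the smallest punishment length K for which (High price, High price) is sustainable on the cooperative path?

IC: δ(1−δ^K)/(1−δ) ≥ (15−11)/(11−8) = 4/3.
With δ = 9/10: need 1 − δ^K ≥ 4/3·(1−9/10)/(9/10), i.e. δ^K ≤ 0.8519.
Since (9/10)^1 = 0.9000 and (9/10)^2 = 0.8100, the smallest such K is 2.

2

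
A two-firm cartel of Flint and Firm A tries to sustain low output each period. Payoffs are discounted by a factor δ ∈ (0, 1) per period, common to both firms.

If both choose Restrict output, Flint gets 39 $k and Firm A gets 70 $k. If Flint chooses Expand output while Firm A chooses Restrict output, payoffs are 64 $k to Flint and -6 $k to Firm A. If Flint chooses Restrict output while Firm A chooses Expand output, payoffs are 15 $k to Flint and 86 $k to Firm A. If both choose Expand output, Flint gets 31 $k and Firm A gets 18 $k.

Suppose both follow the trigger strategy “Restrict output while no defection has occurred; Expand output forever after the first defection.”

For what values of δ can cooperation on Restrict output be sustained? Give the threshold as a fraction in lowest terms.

25/33

For Flint: deviation gain 64−39 = 25, per-period punishment loss 39−31 = 8. IC gives δ ≥ 25/33.
For Firm A: gain 16, loss 52 per period, so δ ≥ 16/68 = 4/17.
The tighter constraint is Flint's, so cooperation needs δ ≥ 25/33.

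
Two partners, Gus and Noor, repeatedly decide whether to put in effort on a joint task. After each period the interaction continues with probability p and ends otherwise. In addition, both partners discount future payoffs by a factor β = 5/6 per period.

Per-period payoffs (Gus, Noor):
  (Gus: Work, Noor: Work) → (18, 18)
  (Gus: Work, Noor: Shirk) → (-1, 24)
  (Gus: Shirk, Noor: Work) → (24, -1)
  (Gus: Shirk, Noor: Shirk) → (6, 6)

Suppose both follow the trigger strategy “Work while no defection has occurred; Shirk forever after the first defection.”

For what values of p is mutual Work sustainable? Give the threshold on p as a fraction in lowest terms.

2/5

Expected continuation weight on next period's payoff is β·p = 5/6·p, which plays the role of the discount factor.
Cooperation requires 5/6·p ≥ (24−18)/(24−6) = 1/3, hence p ≥ 2/5.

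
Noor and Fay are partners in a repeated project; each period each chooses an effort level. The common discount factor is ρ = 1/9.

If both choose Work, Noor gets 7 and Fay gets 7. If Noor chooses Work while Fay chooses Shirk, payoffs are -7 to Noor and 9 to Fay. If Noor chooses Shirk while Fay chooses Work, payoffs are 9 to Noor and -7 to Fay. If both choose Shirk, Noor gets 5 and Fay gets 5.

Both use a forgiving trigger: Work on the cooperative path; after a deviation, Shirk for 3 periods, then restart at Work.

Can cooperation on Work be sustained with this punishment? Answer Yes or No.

No

A one-shot deviation gives 9 now, then 5 for 3 periods, then back to 7.
Gain from deviating: (9−7) today; loss: (7−5) in each of the next 3 periods.
No-deviation condition: (7−5)(ρ+…+ρ^3) ≥ 9−7, i.e. ρ+…+ρ^3 ≥ 1.
At ρ = 1/9: ρ+…+ρ^3 = 0.1248 < 1.0000.
So cooperation is not sustainable.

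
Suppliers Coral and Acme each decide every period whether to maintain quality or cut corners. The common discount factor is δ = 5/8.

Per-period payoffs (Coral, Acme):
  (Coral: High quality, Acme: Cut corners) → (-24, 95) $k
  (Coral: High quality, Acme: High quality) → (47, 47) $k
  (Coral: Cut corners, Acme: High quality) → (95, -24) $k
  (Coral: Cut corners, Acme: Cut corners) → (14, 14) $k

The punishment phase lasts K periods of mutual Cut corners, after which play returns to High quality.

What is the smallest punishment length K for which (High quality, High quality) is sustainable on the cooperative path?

No profitable deviation requires (47−14)(δ+…+δ^K) ≥ 95−47, i.e. δ+…+δ^K ≥ 16/11 ≈ 1.4545.
With δ = 5/8, the partial sums are K=1: 0.6250, K=2: 1.0156, K=3: 1.2598, K=4: 1.4124, K=5: 1.5077.
K = 5 is the first length at which the sum reaches 1.4545.

5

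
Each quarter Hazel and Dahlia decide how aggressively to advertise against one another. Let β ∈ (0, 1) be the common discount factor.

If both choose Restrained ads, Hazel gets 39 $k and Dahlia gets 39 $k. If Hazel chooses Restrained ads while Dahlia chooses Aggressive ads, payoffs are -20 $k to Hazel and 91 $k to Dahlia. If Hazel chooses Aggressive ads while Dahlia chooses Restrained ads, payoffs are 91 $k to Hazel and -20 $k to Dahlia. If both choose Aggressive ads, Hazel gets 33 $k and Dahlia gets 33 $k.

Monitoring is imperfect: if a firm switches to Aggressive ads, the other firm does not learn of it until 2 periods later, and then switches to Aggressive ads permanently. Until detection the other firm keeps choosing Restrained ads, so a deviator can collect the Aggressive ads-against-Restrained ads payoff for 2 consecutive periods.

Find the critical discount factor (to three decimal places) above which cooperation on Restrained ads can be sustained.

A deviator earns 91 for 2 periods, then 33 forever; cooperating earns 39 forever. Multiplying the IC by (1−β):
39 ≥ 91(1−β^2) + 33β^2, so 58·β^2 ≥ 52 and β^2 ≥ 26/29.
β ≥ (26/29)^(1/2) ≈ 0.947.

0.947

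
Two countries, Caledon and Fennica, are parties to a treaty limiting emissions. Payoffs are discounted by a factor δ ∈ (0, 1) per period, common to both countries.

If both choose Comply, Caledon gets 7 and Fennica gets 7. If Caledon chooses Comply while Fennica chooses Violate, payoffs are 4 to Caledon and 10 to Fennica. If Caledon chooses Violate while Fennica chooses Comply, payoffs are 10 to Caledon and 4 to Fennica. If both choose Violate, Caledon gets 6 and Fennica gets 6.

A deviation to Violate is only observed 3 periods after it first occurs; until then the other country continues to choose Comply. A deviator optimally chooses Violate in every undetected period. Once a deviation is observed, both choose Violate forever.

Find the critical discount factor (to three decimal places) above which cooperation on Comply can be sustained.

The best deviation is to choose Violate for all 3 undetected periods, earning 10 each, then 6 forever once detected.
Deviation value: 10(1−δ^3)/(1−δ) + 6δ^3/(1−δ); cooperation value: 7/(1−δ).
IC: 7 ≥ 10(1−δ^3) + 6δ^3 = 10 − 4δ^3.
So δ^3 ≥ 3/4, giving δ ≥ (3/4)^(1/3) ≈ 0.909.

0.909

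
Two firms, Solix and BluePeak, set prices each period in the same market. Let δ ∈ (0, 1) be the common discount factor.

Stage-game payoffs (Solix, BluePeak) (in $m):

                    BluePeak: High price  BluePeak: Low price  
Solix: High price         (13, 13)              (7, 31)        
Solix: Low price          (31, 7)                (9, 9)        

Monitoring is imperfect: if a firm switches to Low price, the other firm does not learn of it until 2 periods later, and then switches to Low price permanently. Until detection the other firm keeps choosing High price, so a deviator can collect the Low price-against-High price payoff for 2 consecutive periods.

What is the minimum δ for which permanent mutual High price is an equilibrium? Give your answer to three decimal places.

0.905

The best deviation is to choose Low price for all 2 undetected periods, earning 31 each, then 9 forever once detected.
Deviation value: 31(1−δ^2)/(1−δ) + 9δ^2/(1−δ); cooperation value: 13/(1−δ).
IC: 13 ≥ 31(1−δ^2) + 9δ^2 = 31 − 22δ^2.
So δ^2 ≥ 18/22 = 9/11, giving δ ≥ (9/11)^(1/2) ≈ 0.905.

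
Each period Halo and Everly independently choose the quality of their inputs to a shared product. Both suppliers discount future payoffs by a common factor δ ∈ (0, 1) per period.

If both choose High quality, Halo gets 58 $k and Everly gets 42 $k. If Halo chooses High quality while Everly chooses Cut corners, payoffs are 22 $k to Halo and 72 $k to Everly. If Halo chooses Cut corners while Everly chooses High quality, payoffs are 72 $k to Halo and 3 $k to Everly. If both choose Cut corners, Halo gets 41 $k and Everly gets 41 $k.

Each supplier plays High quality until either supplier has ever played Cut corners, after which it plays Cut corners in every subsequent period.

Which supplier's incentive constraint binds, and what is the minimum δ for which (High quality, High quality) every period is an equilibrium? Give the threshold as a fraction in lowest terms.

For Halo: deviation gain 72−58 = 14, per-period punishment loss 58−41 = 17. IC gives δ ≥ 14/31.
For Everly: gain 30, loss 1 per period, so δ ≥ 30/31.
The tighter constraint is Everly's, so cooperation needs δ ≥ 30/31.

Everly; δ ≥ 30/31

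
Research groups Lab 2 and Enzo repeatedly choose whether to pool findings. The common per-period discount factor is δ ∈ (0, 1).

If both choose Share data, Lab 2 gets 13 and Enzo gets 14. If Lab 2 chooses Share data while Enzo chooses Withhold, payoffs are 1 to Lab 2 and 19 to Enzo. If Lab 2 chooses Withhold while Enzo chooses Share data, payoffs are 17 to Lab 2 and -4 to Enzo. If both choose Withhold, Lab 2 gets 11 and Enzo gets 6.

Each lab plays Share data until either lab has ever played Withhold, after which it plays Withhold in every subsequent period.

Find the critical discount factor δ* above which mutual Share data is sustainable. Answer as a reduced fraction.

2/3

Lab 2: cooperation gives 13 each period; deviation gives 17 once then 11 forever.
  13/(1−δ) ≥ 17 + 11δ/(1−δ) ⇒ δ ≥ 4/6 = 2/3.
Enzo: cooperation gives 14 each period; deviation gives 19 once then 6 forever.
  δ ≥ 5/13.
Both must hold, so the binding constraint is Lab 2's: δ ≥ 2/3.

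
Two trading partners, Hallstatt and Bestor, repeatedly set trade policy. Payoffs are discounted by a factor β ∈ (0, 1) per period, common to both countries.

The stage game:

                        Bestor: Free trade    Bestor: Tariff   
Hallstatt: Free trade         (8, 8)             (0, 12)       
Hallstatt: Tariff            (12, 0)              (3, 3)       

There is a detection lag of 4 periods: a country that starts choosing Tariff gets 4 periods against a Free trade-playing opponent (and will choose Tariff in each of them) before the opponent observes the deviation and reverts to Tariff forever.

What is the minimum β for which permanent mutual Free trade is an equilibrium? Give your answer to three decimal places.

The best deviation is to choose Tariff for all 4 undetected periods, earning 12 each, then 3 forever once detected.
Deviation value: 12(1−β^4)/(1−β) + 3β^4/(1−β); cooperation value: 8/(1−β).
IC: 8 ≥ 12(1−β^4) + 3β^4 = 12 − 9β^4.
So β^4 ≥ 4/9, giving β ≥ (4/9)^(1/4) ≈ 0.816.

0.816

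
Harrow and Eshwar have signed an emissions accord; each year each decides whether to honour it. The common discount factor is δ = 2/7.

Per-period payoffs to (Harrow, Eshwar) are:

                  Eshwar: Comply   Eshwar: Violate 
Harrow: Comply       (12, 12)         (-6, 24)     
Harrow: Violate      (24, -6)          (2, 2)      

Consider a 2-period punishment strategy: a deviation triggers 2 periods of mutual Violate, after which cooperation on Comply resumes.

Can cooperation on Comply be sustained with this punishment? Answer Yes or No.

No

A one-shot deviation gives 24 now, then 2 for 2 periods, then back to 12.
Gain from deviating: (24−12) today; loss: (12−2) in each of the next 2 periods.
No-deviation condition: (12−2)(δ+…+δ^2) ≥ 24−12, i.e. δ+…+δ^2 ≥ 6/5.
At δ = 2/7: δ+…+δ^2 = 0.3673 < 1.2000.
So cooperation is not sustainable.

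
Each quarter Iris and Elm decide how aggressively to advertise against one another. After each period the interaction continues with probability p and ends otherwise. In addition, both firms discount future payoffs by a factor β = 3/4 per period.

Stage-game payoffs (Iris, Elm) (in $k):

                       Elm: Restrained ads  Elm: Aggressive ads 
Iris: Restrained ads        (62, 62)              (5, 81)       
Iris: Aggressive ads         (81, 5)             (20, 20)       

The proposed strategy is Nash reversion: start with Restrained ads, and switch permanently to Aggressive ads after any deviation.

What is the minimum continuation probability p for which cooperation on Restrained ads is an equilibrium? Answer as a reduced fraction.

With continuation probability p and discount β, the effective per-period discount factor is βp.
Grim-trigger IC: βp ≥ (81−62)/(81−20) = 19/61.
So p ≥ (19/61)/(3/4) = 76/183.

76/183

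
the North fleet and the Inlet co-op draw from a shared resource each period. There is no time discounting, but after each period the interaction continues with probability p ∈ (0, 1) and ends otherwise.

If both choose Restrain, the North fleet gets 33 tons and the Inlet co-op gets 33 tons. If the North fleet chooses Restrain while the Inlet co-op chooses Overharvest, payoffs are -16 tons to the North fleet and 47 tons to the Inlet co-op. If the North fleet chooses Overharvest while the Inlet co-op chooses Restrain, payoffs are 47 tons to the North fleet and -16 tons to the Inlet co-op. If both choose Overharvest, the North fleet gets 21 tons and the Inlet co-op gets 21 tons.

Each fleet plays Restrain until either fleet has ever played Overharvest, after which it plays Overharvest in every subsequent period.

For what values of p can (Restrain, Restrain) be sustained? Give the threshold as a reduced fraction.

Expected cooperation value is 33 + p·33 + p²·33 + … = 33/(1−p); deviation gives 47 + p·21/(1−p).
33 ≥ 47(1−p) + 21p ⇒ 26p ≥ 14 ⇒ p ≥ 14/26 = 7/13.

7/13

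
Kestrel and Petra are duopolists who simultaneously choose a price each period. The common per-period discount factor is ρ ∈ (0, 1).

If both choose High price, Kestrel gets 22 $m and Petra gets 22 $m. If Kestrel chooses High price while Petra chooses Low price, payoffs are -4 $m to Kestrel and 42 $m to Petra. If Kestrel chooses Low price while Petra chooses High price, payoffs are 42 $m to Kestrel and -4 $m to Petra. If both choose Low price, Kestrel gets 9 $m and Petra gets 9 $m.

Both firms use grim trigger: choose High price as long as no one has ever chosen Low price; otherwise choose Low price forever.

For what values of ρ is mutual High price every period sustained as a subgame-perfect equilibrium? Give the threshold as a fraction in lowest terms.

One-period gain from deviating is 42 − 22 = 20. The loss is 22 − 9 = 13 in every subsequent period, with present value 13·ρ/(1−ρ).
Deviation is unprofitable when 13·ρ/(1−ρ) ≥ 20, i.e. ρ/(1−ρ) ≥ 20/13.
Equivalently ρ ≥ 20/(20+13) = 20/33.

20/33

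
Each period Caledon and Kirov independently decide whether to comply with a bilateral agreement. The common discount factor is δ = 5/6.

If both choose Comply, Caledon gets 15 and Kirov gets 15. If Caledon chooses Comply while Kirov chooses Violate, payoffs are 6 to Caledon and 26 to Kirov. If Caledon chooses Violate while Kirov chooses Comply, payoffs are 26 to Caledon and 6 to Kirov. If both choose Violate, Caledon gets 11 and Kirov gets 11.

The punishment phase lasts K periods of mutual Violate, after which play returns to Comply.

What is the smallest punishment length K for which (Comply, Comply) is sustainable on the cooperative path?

5

No profitable deviation requires (15−11)(δ+…+δ^K) ≥ 26−15, i.e. δ+…+δ^K ≥ 11/4 ≈ 2.7500.
With δ = 5/6, the partial sums are K=1: 0.8333, K=2: 1.5278, K=3: 2.1065, K=4: 2.5887, K=5: 2.9906.
K = 5 is the first length at which the sum reaches 2.7500.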